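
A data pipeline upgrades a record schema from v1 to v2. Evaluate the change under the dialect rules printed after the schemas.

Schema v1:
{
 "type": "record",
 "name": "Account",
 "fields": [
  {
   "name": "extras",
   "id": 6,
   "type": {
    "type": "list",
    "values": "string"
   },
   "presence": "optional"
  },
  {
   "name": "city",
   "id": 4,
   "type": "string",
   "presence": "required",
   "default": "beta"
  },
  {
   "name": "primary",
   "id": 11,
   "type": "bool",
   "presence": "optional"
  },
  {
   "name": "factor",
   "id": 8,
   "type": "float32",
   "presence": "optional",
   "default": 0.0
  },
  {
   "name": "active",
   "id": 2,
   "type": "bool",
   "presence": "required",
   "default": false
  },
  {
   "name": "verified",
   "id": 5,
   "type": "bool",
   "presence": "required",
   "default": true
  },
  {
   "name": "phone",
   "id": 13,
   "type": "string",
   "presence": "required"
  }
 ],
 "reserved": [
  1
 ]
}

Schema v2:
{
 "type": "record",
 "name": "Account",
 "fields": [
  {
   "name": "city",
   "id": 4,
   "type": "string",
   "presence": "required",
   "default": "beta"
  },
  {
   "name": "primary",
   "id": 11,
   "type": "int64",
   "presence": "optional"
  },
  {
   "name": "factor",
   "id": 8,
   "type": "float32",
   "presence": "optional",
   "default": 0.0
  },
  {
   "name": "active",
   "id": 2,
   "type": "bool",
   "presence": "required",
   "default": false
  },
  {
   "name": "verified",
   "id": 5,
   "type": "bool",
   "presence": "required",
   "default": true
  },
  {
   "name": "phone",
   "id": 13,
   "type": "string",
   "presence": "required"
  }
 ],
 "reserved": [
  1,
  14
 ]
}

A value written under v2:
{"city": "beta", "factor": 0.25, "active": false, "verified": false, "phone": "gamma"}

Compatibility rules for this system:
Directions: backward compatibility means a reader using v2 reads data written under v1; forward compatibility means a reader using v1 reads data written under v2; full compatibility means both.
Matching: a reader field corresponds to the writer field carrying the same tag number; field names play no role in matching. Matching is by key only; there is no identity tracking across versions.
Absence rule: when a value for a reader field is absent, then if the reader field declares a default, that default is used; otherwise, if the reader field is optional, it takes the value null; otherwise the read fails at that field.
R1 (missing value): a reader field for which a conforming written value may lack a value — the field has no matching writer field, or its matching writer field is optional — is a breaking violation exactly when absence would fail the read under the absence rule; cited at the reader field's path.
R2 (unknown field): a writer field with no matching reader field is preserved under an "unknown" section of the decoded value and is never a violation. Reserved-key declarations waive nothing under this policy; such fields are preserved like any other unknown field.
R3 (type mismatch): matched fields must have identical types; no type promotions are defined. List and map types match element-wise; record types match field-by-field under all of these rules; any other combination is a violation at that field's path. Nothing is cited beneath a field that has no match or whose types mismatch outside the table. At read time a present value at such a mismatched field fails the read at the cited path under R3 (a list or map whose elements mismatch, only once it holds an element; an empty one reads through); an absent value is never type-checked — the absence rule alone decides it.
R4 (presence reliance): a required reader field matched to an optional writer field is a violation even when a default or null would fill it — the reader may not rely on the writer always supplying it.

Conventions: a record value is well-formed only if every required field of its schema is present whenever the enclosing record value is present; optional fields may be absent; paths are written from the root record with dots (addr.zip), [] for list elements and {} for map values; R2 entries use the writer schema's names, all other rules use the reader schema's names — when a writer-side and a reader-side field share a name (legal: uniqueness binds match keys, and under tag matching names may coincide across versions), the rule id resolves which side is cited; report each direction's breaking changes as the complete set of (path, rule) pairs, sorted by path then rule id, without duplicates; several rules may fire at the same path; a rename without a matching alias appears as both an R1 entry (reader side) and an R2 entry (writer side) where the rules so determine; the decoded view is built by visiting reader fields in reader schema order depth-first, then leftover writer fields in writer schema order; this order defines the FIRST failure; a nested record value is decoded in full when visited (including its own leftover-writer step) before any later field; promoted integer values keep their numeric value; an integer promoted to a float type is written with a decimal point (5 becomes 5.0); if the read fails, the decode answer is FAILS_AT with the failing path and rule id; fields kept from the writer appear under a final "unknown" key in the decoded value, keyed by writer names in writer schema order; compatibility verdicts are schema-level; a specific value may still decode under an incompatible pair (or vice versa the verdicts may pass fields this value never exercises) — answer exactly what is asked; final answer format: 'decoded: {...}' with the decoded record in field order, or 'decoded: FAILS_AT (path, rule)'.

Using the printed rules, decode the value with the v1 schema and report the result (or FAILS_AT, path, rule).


decoded: {"extras": null, "city": "beta", "primary": null, "factor": 0.25, "active": false, "verified": false, "phone": "gamma"}

each type pair in Account: writer, then reader
decode walk for Account under reader schema v1:
  extras := null (absent, optional -> null)
  city := "beta"
  primary := null (absent, optional -> null)
  factor := 0.25
  active := false
  verified := false
  phone := "gamma"
  => decoded: {"extras": null, "city": "beta", "primary": null, "factor": 0.25, "active": false, "verified": false, "phone": "gamma"}
diffs on Account not affecting the asked answer:
  field primary in record Account: type bool changed to int64 -> shifts the Account verdicts, not this decode
  removed field extras from record Account -> no rule fires on it and the decoded Account view is identical with or without it


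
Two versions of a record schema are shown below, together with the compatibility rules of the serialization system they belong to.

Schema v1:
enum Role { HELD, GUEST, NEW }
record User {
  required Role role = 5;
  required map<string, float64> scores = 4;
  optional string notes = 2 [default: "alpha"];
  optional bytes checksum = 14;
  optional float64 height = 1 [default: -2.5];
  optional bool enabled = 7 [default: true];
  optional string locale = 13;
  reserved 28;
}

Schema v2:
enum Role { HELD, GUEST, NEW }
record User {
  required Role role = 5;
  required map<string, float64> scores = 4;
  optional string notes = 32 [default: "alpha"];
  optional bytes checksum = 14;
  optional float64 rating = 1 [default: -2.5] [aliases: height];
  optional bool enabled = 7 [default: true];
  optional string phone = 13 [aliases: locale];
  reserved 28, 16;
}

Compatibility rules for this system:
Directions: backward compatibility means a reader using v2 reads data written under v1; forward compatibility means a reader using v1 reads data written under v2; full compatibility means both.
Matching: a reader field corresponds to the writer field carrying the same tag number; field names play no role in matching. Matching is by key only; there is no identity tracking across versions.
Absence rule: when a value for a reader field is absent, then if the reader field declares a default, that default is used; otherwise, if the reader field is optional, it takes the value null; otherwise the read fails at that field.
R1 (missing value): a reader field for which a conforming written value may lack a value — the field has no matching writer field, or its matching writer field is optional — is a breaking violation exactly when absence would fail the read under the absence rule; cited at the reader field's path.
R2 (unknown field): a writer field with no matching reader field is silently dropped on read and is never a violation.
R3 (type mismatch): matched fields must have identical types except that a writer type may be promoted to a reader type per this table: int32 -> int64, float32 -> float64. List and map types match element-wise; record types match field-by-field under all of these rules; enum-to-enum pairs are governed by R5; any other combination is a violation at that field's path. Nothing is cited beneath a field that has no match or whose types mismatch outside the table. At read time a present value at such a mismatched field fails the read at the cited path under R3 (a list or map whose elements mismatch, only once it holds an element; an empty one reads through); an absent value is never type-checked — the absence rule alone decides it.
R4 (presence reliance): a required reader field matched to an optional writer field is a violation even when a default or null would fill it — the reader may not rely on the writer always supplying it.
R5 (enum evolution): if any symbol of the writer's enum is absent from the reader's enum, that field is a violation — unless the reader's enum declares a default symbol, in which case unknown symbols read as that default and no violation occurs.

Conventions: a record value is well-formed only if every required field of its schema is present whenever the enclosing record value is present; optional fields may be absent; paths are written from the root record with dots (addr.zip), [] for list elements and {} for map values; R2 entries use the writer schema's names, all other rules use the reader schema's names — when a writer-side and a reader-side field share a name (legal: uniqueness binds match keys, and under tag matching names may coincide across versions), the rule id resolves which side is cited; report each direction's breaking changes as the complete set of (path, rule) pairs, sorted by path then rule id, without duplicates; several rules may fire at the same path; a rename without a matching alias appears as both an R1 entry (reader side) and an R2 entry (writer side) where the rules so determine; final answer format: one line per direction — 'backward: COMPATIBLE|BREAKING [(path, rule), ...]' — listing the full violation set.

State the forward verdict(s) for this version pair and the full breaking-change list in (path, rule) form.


each type pair in User: writer, then reader
forward on User — v1 reading data written by v2:
  writer required, Role -> Role: reader role maps from writer role
  writer required, map<string, float64> -> map<string, float64>: reader scores maps from writer scores
  notes: no writer-side match
  writer optional, bytes -> bytes: reader checksum maps from writer checksum
  writer optional, float64 -> float64: reader height maps from writer rating
  writer optional, bool -> bool: reader enabled maps from writer enabled
  writer optional, string -> string: reader locale maps from writer phone
  leftover writer field: notes
  => no violations; forward on User: COMPATIBLE
checking off the User differences that do not matter here:
  renamed field locale to phone in record User (alias locale declared on the renamed field) -> fires no rule on User, leaving the asked answer as it is
  field notes in record User: tag 2 changed to 32 -> fires no rule on User, leaving the asked answer as it is
  renamed field height to rating in record User (alias height declared on the renamed field) -> fires no rule on User, leaving the asked answer as it is

forward: COMPATIBLE []


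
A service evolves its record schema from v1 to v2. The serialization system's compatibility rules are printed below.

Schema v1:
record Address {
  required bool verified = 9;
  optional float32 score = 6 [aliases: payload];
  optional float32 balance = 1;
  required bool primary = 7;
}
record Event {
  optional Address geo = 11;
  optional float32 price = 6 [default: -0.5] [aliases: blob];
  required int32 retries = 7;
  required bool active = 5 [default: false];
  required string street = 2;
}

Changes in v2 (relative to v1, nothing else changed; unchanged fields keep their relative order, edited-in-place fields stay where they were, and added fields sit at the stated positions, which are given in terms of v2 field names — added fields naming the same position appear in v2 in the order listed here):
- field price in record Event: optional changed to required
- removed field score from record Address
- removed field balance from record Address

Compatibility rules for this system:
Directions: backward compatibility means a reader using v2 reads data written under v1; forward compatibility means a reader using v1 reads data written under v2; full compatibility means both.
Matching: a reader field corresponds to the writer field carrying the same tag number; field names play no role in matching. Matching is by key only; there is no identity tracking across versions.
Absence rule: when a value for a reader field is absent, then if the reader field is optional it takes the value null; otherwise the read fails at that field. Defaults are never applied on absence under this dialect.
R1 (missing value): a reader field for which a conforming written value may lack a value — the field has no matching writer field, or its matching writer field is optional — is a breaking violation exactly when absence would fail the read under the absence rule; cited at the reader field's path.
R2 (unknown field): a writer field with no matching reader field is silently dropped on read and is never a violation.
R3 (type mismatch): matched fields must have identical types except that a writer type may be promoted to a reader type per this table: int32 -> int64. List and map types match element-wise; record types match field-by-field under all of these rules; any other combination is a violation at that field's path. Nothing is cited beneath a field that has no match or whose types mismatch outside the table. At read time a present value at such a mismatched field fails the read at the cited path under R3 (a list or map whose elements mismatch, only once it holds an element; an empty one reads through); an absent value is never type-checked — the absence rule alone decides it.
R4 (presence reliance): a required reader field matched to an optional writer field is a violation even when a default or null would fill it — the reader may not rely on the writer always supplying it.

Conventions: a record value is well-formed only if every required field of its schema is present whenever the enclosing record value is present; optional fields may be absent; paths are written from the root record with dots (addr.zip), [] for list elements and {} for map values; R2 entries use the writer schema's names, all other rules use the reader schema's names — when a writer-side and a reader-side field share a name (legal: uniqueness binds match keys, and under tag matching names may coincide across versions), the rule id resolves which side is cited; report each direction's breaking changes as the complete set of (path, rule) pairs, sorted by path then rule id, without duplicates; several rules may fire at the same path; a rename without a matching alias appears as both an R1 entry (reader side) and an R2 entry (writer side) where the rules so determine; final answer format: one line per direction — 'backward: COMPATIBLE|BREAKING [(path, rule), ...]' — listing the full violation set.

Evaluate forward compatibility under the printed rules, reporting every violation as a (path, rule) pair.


arrows below run writer -> reader for Event
checking forward for Event: reader v1 against writer v2:
  writer optional, Address -> Address: reader geo maps from writer geo
  writer required, float32 -> float32: reader price maps from writer price
  writer required, int32 -> int32: reader retries maps from writer retries
  writer required, bool -> bool: reader active maps from writer active
  writer required, string -> string: reader street maps from writer street
  writer required, bool -> bool: reader geo.verified maps from writer geo.verified
  geo.score has no writer counterpart
  geo.balance has no writer counterpart
  writer required, bool -> bool: reader geo.primary maps from writer geo.primary
  => no violations; forward on Event: COMPATIBLE
the other Event changes do not affect what is asked:
  field price in record Event: optional changed to required -> matters only for Event's backward compatibility — outside the asked direction
  removed field score from record Address -> triggers nothing under Event's printed rules — same verdict
  removed field balance from record Address -> triggers nothing under Event's printed rules — same verdict

forward: COMPATIBLE []


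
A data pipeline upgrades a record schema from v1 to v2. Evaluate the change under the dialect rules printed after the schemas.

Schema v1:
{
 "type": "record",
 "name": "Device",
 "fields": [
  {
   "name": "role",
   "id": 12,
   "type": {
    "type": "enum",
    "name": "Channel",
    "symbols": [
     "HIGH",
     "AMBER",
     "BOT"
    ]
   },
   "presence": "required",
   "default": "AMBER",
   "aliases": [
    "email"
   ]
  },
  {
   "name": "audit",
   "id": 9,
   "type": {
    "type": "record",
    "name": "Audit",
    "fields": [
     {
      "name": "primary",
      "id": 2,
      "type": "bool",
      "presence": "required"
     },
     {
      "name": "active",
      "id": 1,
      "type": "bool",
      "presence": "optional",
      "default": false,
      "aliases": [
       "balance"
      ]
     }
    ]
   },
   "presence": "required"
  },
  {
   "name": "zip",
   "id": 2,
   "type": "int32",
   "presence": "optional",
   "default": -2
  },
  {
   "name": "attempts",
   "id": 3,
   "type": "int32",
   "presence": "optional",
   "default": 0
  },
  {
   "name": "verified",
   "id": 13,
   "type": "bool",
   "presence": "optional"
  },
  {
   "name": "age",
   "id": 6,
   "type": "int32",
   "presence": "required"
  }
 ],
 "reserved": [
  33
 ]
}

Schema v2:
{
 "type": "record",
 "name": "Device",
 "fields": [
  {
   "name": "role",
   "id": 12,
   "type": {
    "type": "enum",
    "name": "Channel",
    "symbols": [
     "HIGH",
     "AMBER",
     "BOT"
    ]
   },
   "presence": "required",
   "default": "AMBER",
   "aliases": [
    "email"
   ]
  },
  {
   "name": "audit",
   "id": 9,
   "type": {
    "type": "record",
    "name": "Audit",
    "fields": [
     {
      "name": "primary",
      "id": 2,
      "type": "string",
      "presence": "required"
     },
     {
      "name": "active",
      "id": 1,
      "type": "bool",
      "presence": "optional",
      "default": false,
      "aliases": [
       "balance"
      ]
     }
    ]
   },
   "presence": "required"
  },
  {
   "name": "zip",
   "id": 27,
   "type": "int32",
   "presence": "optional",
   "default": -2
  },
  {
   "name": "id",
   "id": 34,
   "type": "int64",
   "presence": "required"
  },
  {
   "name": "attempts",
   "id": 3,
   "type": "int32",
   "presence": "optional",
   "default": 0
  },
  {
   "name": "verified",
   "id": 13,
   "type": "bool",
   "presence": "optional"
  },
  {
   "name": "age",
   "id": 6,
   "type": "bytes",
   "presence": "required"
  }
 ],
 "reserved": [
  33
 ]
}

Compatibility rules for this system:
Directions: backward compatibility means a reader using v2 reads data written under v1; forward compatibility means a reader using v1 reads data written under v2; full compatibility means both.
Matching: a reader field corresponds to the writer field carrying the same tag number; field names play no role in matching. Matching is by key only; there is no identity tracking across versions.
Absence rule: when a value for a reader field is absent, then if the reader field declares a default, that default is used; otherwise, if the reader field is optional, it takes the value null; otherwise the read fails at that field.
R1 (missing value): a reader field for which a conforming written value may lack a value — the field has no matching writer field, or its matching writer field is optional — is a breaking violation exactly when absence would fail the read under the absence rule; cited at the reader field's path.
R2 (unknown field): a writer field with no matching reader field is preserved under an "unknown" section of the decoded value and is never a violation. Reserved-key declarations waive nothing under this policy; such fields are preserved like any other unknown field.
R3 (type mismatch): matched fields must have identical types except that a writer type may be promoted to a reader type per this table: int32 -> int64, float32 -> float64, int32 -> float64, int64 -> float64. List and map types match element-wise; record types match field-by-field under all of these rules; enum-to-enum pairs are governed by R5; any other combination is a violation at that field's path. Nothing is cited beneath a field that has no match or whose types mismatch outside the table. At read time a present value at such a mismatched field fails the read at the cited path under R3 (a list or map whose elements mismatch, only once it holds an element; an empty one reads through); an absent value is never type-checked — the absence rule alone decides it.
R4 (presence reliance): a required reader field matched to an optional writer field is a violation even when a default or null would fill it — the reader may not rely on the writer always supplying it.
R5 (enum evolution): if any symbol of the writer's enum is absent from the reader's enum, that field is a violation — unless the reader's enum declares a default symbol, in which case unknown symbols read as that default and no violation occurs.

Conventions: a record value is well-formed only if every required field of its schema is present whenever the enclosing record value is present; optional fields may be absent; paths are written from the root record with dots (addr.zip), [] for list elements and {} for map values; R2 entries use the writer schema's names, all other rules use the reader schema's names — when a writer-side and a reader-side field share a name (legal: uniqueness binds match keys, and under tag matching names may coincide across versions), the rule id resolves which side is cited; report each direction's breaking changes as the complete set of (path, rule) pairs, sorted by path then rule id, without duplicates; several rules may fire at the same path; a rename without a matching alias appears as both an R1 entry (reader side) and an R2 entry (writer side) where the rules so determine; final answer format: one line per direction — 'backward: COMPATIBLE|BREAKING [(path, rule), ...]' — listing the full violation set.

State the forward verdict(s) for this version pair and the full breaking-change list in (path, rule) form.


the writer's type comes first in each Device pair
forward on Device — v1 reading data written by v2:
  role: paired with writer role (Channel -> Channel; writer required)
  audit: paired with writer audit (Audit -> Audit; writer required)
  zip: no writer-side match
  attempts: paired with writer attempts (int32 -> int32; writer optional)
  verified: paired with writer verified (bool -> bool; writer optional)
  age: paired with writer age (bytes -> int32; writer required)
  zip (writer side), unknown to reader
  id (writer side), unknown to reader
  audit.primary: paired with writer audit.primary (string -> bool; writer required)
  audit.active: paired with writer audit.active (bool -> bool; writer optional)
  breaking: (age, R3)
  breaking: (audit.primary, R3)
  forward on Device therefore BREAKING (2)
the rest of the Device diff is inert for this question:
  field zip in record Device: tag 2 changed to 27 -> inert for the asked Device verdict: nothing fires
  added field id to record Device: required int64, tag 34 (in v2 it sits immediately before attempts) -> its effect on Device is confined to the backward direction, not asked

forward: BREAKING [(age, R3), (audit.primary, R3)]


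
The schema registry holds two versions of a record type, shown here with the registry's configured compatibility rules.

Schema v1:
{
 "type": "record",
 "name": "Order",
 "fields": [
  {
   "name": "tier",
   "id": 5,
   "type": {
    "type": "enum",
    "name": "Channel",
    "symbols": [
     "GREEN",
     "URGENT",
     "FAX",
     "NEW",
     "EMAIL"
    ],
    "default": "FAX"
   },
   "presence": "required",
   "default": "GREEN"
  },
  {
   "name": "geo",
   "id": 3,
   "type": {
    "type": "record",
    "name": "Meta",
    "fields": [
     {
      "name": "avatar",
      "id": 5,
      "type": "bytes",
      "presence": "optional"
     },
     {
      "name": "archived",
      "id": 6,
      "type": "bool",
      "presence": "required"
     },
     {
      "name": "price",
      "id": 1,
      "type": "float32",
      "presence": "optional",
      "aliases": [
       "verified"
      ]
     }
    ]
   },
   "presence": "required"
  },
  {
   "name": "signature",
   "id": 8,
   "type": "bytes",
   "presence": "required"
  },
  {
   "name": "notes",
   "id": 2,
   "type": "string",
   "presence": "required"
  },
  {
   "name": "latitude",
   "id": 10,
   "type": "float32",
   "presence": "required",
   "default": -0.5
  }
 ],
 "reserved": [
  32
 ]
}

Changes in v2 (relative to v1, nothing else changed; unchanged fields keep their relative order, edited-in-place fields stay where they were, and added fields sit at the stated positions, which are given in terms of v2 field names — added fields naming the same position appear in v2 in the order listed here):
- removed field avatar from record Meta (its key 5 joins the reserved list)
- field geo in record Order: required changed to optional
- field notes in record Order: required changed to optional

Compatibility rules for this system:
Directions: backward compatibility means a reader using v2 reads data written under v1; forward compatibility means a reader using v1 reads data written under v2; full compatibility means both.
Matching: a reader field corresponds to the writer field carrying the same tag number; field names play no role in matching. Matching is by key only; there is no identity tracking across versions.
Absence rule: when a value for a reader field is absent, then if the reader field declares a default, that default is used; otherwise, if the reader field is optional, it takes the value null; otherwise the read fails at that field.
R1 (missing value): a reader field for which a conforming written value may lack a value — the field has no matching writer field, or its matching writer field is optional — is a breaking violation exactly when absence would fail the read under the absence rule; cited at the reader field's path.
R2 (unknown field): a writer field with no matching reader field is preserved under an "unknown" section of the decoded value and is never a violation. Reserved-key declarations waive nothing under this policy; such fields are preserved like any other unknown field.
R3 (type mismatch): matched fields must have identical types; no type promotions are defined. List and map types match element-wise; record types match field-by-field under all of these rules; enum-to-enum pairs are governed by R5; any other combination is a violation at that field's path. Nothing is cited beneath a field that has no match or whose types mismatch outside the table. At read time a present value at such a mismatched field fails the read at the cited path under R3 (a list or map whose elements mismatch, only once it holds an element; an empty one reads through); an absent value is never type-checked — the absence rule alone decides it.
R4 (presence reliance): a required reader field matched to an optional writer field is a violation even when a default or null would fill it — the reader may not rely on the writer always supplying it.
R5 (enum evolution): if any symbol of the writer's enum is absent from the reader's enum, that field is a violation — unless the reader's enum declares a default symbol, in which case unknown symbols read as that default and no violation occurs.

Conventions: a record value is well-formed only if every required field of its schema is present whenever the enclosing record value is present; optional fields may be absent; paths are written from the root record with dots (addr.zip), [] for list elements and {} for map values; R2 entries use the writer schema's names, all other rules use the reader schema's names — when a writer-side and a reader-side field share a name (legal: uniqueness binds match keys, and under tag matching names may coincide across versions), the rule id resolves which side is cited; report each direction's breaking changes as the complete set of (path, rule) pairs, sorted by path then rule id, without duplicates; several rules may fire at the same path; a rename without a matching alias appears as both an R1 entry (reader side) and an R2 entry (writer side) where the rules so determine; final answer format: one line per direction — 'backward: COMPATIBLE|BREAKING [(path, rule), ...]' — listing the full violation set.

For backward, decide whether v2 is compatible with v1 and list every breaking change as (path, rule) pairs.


backward: COMPATIBLE []

each type pair in Order: writer, then reader
backward analysis of Order with v2 as reader and v1 as writer:
  tier <- tier (Channel -> Channel, writer required)
  geo <- geo (Meta -> Meta, writer required)
  signature <- signature (bytes -> bytes, writer required)
  notes <- notes (string -> string, writer required)
  latitude <- latitude (float32 -> float32, writer required)
  geo.archived <- geo.archived (bool -> bool, writer required)
  geo.price <- geo.price (float32 -> float32, writer optional)
  writer geo.avatar: unknown to reader
  => no violations; backward on Order: COMPATIBLE
the other Order changes do not affect what is asked:
  removed field avatar from record Meta (its key 5 joins the reserved list) -> inert for the asked Order verdict: nothing fires
  field geo in record Order: required changed to optional -> affects forward compatibility only, which is not asked
  field notes in record Order: required changed to optional -> affects forward compatibility only, which is not asked


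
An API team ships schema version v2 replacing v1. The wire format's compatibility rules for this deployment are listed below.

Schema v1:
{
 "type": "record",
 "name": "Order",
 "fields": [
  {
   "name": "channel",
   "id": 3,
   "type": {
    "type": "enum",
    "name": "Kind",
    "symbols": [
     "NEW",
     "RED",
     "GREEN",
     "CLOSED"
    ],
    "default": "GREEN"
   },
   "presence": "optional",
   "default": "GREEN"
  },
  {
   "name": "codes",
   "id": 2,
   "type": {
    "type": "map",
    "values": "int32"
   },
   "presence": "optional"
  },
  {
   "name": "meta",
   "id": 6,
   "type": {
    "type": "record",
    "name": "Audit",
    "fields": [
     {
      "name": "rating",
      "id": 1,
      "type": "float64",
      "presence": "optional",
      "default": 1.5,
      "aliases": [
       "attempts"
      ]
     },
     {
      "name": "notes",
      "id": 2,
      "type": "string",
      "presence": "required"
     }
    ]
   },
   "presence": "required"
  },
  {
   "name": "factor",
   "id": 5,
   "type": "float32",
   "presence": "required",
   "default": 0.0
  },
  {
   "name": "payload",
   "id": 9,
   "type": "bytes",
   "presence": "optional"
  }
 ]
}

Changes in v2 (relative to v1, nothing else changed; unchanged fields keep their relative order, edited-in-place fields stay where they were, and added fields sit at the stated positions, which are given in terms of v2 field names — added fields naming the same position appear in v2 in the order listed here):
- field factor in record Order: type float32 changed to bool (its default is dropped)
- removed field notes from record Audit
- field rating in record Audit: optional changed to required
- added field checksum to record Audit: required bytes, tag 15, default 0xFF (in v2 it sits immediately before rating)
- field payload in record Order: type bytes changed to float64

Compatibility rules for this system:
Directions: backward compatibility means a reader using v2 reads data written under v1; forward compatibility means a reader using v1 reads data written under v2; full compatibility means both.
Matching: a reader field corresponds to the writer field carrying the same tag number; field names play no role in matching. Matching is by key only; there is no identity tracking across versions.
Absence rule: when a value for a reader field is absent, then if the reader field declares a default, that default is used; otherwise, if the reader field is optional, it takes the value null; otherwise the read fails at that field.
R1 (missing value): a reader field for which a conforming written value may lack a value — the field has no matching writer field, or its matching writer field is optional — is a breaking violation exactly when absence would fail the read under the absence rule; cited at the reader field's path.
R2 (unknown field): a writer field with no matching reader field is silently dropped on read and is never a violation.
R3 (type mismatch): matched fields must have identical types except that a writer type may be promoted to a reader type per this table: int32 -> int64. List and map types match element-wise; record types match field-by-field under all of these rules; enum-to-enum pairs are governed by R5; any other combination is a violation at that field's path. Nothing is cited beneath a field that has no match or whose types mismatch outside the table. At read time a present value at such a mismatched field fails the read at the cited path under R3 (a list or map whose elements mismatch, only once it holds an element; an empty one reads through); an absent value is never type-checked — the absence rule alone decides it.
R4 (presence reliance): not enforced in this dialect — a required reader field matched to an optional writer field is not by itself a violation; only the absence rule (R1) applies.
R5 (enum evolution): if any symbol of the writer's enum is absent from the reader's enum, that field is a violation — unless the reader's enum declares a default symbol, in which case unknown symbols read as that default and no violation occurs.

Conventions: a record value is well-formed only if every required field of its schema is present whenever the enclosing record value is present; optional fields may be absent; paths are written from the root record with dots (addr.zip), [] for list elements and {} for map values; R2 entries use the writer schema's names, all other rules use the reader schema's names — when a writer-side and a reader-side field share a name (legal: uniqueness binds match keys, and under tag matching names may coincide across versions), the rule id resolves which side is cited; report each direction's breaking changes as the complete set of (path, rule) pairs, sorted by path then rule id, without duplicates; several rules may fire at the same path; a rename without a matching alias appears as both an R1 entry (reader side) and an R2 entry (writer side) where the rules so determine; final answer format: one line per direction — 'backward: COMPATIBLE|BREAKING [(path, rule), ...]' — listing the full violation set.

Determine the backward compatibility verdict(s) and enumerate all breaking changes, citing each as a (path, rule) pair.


backward: BREAKING [(factor, R3), (payload, R3)]

arrows below run writer -> reader for Order
backward pass over Order, reader schema v2, writer schema v1:
  channel: Kind -> Kind, writer optional; from channel
  codes: map<string, int32> -> map<string, int32>, writer optional; from codes
  meta: Audit -> Audit, writer required; from meta
  factor: float32 -> bool, writer required; from factor
  payload: bytes -> float64, writer optional; from payload
  no writer field matches reader meta.checksum
  meta.rating: float64 -> float64, writer optional; from meta.rating
  meta.notes (writer side), unknown to reader
  violation R3 at factor
  violation R3 at payload
  => backward: BREAKING (2)
the other Order changes do not affect what is asked:
  removed field notes from record Audit -> matters only for Order's forward compatibility — outside the asked direction
  field rating in record Audit: optional changed to required -> no rule fires on it in Order's dialect; the asked verdict holds
  added field checksum to record Audit: required bytes, tag 15, default 0xFF (in v2 it sits immediately before rating) -> no rule fires on it in Order's dialect; the asked verdict holds


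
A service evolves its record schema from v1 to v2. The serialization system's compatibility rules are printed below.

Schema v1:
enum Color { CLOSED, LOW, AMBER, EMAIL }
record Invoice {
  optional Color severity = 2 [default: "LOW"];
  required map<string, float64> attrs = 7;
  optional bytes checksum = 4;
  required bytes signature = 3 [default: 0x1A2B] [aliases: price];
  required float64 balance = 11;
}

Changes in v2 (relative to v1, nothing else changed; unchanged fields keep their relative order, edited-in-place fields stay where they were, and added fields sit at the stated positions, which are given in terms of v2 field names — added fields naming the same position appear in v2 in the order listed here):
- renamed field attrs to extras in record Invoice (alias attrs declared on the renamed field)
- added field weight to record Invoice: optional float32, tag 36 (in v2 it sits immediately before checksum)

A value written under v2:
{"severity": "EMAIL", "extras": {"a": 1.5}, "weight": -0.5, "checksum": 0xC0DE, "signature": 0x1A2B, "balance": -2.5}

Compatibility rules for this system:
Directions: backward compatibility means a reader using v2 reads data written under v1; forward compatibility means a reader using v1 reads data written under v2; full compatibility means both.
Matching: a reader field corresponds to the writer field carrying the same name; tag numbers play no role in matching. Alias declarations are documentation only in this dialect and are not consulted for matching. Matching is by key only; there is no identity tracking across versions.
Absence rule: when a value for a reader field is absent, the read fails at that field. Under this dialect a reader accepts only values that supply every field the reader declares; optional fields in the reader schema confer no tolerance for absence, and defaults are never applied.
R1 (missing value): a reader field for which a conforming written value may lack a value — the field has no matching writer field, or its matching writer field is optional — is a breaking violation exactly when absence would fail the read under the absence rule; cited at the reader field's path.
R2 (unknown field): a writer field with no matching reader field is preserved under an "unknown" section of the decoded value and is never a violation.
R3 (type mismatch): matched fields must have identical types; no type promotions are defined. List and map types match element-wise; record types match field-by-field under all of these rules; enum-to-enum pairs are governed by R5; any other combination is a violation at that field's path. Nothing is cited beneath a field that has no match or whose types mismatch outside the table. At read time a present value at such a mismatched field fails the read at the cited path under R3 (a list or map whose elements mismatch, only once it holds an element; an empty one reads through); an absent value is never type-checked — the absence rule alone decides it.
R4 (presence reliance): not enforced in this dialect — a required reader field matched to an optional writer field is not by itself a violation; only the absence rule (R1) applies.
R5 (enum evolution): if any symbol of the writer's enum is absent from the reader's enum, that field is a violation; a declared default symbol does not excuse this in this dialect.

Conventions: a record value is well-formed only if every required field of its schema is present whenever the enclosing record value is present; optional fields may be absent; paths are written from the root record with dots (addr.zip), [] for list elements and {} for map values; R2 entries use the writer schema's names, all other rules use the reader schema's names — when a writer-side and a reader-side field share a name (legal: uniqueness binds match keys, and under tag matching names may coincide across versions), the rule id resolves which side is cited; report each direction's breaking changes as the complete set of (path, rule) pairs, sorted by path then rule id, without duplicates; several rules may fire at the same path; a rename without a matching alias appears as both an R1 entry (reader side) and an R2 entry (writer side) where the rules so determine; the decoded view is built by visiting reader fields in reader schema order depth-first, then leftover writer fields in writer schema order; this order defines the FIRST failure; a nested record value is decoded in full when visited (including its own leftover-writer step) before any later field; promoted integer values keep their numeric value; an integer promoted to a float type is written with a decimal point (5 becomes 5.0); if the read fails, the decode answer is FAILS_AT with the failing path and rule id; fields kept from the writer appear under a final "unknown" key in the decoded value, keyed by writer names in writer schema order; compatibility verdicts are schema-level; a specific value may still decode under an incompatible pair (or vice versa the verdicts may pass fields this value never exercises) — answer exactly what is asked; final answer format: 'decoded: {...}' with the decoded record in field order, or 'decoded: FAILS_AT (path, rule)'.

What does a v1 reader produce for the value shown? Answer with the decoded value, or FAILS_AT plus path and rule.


in Invoice below, arrows point writer -> reader
decoding the Invoice value with the v1 reader:
  severity := "EMAIL"
  read fails at attrs under R1 (no fill)
  => FAILS_AT (attrs, R1)
ruling out the remaining Invoice differences:
  added field weight to record Invoice: optional float32, tag 36 (in v2 it sits immediately before checksum) -> affects the rule determinations only; this particular Invoice value decodes identically

decoded: FAILS_AT (attrs, R1)
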